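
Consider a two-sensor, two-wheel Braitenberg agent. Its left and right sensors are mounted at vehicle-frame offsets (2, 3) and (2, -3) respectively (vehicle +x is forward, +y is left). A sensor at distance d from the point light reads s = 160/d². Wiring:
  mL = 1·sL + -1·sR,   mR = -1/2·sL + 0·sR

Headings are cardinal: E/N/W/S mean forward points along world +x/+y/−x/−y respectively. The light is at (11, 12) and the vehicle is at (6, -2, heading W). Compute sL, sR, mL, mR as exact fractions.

left sensor world pos  = (4, -5); dL² = 338
right sensor world pos = (4, 1); dR² = 170
sL = 160/338 = 80/169
sR = 160/170 = 16/17
mL = 1·sL + -1·sR = -1344/2873
mR = -1/2·sL + 0·sR = -40/169

80/169 16/17 -1344/2873 -40/169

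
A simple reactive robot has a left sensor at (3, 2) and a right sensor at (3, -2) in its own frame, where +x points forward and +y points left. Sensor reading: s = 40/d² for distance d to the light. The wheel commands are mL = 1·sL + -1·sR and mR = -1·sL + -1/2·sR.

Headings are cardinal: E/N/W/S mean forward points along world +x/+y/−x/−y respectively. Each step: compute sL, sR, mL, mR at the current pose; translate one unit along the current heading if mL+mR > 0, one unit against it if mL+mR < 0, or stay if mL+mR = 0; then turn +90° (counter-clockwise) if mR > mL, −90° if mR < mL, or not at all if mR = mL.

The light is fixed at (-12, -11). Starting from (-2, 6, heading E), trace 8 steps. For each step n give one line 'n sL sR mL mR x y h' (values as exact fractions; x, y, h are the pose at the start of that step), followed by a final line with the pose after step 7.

n=0: pose=(-2,6,E); sL=4/53, sR=20/197; mL=-272/10441, mR=-1318/10441; mL+mR=-30/197 → advance -1; mR−mL=-1046/10441 → turn -1·90°
n=1: pose=(-3,6,S); sL=40/317, sR=8/49; mL=-576/15533, mR=-3228/15533; mL+mR=-12/49 → advance -1; mR−mL=-2652/15533 → turn -1·90°
n=2: pose=(-3,7,W); sL=10/73, sR=10/109; mL=360/7957, mR=-1455/7957; mL+mR=-15/109 → advance -1; mR−mL=-1815/7957 → turn -1·90°
n=3: pose=(-2,7,N); sL=8/101, sR=8/117; mL=128/11817, mR=-1340/11817; mL+mR=-4/39 → advance -1; mR−mL=-1468/11817 → turn -1·90°
n=4: pose=(-2,6,E); sL=4/53, sR=20/197; mL=-272/10441, mR=-1318/10441; mL+mR=-30/197 → advance -1; mR−mL=-1046/10441 → turn -1·90°
n=5: pose=(-3,6,S); sL=40/317, sR=8/49; mL=-576/15533, mR=-3228/15533; mL+mR=-12/49 → advance -1; mR−mL=-2652/15533 → turn -1·90°
n=6: pose=(-3,7,W); sL=10/73, sR=10/109; mL=360/7957, mR=-1455/7957; mL+mR=-15/109 → advance -1; mR−mL=-1815/7957 → turn -1·90°
n=7: pose=(-2,7,N); sL=8/101, sR=8/117; mL=128/11817, mR=-1340/11817; mL+mR=-4/39 → advance -1; mR−mL=-1468/11817 → turn -1·90°

0 4/53 20/197 -272/10441 -1318/10441 -2 6 E
1 40/317 8/49 -576/15533 -3228/15533 -3 6 S
2 10/73 10/109 360/7957 -1455/7957 -3 7 W
3 8/101 8/117 128/11817 -1340/11817 -2 7 N
4 4/53 20/197 -272/10441 -1318/10441 -2 6 E
5 40/317 8/49 -576/15533 -3228/15533 -3 6 S
6 10/73 10/109 360/7957 -1455/7957 -3 7 W
7 8/101 8/117 128/11817 -1340/11817 -2 7 N
final -2 6 E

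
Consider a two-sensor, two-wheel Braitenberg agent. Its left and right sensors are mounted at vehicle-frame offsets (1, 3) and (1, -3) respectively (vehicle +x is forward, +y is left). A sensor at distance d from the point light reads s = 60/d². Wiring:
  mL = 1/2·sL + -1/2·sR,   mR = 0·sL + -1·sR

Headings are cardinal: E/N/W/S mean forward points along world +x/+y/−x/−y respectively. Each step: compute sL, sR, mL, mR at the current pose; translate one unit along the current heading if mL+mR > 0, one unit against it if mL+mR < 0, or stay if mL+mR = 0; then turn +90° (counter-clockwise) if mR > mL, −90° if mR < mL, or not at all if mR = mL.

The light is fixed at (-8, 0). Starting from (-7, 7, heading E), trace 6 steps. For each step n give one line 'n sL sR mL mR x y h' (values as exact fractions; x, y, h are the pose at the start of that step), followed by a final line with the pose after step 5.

0 15/26 3 -63/52 -3 -7 7 E
1 4/3 4/3 0 -4/3 -8 7 S
2 30/13 30/61 720/793 -30/61 -8 8 W
3 60/97 12/17 -72/1649 -12/17 -9 8 N
4 3/5 15/4 -63/40 -15/4 -9 7 E
5 60/37 60/61 720/2257 -60/61 -10 7 S
final -10 8 W

n=0: pose=(-7,7,E); sL=15/26, sR=3; mL=-63/52, mR=-3; mL+mR=-219/52 → advance -1; mR−mL=-93/52 → turn -1·90°
n=1: pose=(-8,7,S); sL=4/3, sR=4/3; mL=0, mR=-4/3; mL+mR=-4/3 → advance -1; mR−mL=-4/3 → turn -1·90°
n=2: pose=(-8,8,W); sL=30/13, sR=30/61; mL=720/793, mR=-30/61; mL+mR=330/793 → advance +1; mR−mL=-1110/793 → turn -1·90°
n=3: pose=(-9,8,N); sL=60/97, sR=12/17; mL=-72/1649, mR=-12/17; mL+mR=-1236/1649 → advance -1; mR−mL=-1092/1649 → turn -1·90°
n=4: pose=(-9,7,E); sL=3/5, sR=15/4; mL=-63/40, mR=-15/4; mL+mR=-213/40 → advance -1; mR−mL=-87/40 → turn -1·90°
n=5: pose=(-10,7,S); sL=60/37, sR=60/61; mL=720/2257, mR=-60/61; mL+mR=-1500/2257 → advance -1; mR−mL=-2940/2257 → turn -1·90°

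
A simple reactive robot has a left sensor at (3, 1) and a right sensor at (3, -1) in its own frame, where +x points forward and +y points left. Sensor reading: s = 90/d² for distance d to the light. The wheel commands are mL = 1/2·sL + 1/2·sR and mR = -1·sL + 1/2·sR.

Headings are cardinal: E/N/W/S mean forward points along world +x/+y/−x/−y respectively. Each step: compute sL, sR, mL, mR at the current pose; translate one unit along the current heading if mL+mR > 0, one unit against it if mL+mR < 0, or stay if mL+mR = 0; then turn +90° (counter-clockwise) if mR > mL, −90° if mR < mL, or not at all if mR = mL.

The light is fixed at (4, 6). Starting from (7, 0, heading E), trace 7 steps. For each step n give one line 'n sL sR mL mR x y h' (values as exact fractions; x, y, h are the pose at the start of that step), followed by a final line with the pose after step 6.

n=0: pose=(7,0,E); sL=90/61, sR=18/17; mL=1314/1037, mR=-981/1037; mL+mR=333/1037 → advance +1; mR−mL=-135/61 → turn -1·90°
n=1: pose=(8,0,S); sL=45/53, sR=1; mL=49/53, mR=-37/106; mL+mR=61/106 → advance +1; mR−mL=-135/106 → turn -1·90°
n=2: pose=(8,-1,W); sL=18/13, sR=90/37; mL=918/481, mR=-81/481; mL+mR=837/481 → advance +1; mR−mL=-27/13 → turn -1·90°
n=3: pose=(7,-1,N); sL=9/2, sR=45/16; mL=117/32, mR=-99/32; mL+mR=9/16 → advance +1; mR−mL=-27/4 → turn -1·90°
n=4: pose=(7,0,E); sL=90/61, sR=18/17; mL=1314/1037, mR=-981/1037; mL+mR=333/1037 → advance +1; mR−mL=-135/61 → turn -1·90°
n=5: pose=(8,0,S); sL=45/53, sR=1; mL=49/53, mR=-37/106; mL+mR=61/106 → advance +1; mR−mL=-135/106 → turn -1·90°
n=6: pose=(8,-1,W); sL=18/13, sR=90/37; mL=918/481, mR=-81/481; mL+mR=837/481 → advance +1; mR−mL=-27/13 → turn -1·90°

0 90/61 18/17 1314/1037 -981/1037 7 0 E
1 45/53 1 49/53 -37/106 8 0 S
2 18/13 90/37 918/481 -81/481 8 -1 W
3 9/2 45/16 117/32 -99/32 7 -1 N
4 90/61 18/17 1314/1037 -981/1037 7 0 E
5 45/53 1 49/53 -37/106 8 0 S
6 18/13 90/37 918/481 -81/481 8 -1 W
final 7 -1 N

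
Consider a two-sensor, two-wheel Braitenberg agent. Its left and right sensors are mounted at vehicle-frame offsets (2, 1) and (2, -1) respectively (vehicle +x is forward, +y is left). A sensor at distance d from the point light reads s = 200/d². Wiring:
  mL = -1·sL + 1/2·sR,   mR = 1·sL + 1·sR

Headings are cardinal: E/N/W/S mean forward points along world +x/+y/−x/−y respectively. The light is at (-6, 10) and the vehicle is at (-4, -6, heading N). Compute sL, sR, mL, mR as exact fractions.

200/197 40/41 -4260/8077 16080/8077

left sensor world pos  = (-5, -4); dL² = 197
right sensor world pos = (-3, -4); dR² = 205
sL = 200/197 = 200/197
sR = 200/205 = 40/41
mL = -1·sL + 1/2·sR = -4260/8077
mR = 1·sL + 1·sR = 16080/8077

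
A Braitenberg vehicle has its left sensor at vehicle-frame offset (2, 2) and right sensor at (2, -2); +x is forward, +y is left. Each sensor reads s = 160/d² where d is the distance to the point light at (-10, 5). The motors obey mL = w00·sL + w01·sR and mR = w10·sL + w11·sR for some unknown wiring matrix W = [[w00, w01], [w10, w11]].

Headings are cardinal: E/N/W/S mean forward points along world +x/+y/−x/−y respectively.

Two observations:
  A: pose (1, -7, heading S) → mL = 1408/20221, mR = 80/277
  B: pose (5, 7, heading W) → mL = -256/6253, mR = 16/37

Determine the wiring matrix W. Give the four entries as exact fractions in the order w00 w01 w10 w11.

-1/2 1/2 0 1/2

obs A: pose=(1,-7,S) → sL=32/73, sR=160/277, mL=1408/20221, mR=80/277
obs B: pose=(5,7,W) → sL=160/169, sR=32/37, mL=-256/6253, mR=16/37
sensor matrix S = [[32/73, 160/277], [160/169, 32/37]]; det S = -21209088/126441913
solve [mL_A; mL_B] = S·[w00; w01] and [mR_A; mR_B] = S·[w10; w11]:
  w00 = -1/2, w01 = 1/2, w10 = 0, w11 = 1/2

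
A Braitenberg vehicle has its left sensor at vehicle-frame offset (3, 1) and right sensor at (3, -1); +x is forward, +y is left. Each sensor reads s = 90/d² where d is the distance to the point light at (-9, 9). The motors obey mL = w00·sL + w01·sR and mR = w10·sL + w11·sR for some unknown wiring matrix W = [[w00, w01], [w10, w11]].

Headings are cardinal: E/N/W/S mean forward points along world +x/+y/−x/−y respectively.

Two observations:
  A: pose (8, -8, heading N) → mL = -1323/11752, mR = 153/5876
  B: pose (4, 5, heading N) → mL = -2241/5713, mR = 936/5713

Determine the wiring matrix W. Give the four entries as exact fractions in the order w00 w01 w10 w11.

-1 1/2 1 -1

obs A: pose=(8,-8,N) → sL=45/226, sR=9/52, mL=-1323/11752, mR=153/5876
obs B: pose=(4,5,N) → sL=18/29, sR=90/197, mL=-2241/5713, mR=936/5713
sensor matrix S = [[45/226, 9/52], [18/29, 90/197]]; det S = -276291/16784794
solve [mL_A; mL_B] = S·[w00; w01] and [mR_A; mR_B] = S·[w10; w11]:
  w00 = -1, w01 = 1/2, w10 = 1, w11 = -1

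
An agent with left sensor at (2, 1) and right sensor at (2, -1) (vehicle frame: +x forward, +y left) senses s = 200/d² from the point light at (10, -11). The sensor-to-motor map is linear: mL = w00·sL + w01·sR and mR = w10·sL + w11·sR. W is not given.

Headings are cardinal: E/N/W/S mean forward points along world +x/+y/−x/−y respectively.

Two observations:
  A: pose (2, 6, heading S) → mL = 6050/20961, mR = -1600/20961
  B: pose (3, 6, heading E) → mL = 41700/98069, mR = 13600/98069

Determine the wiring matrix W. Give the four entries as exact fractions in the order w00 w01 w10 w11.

-1/2 1 -1 1

obs A: pose=(2,6,S) → sL=100/137, sR=100/153, mL=6050/20961, mR=-1600/20961
obs B: pose=(3,6,E) → sL=200/349, sR=200/281, mL=41700/98069, mR=13600/98069
sensor matrix S = [[100/137, 100/153], [200/349, 200/281]]; det S = 298000000/2055624309
solve [mL_A; mL_B] = S·[w00; w01] and [mR_A; mR_B] = S·[w10; w11]:
  w00 = -1/2, w01 = 1, w10 = -1, w11 = 1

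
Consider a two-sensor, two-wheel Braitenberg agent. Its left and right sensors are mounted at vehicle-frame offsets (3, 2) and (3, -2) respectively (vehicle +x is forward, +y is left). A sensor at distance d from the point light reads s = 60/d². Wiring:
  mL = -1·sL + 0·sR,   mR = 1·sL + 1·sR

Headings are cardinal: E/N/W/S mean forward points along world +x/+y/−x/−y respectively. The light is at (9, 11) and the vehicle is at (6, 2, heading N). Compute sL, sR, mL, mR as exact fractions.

left sensor world pos  = (4, 5); dL² = 61
right sensor world pos = (8, 5); dR² = 37
sL = 60/61 = 60/61
sR = 60/37 = 60/37
mL = -1·sL + 0·sR = -60/61
mR = 1·sL + 1·sR = 5880/2257

60/61 60/37 -60/61 5880/2257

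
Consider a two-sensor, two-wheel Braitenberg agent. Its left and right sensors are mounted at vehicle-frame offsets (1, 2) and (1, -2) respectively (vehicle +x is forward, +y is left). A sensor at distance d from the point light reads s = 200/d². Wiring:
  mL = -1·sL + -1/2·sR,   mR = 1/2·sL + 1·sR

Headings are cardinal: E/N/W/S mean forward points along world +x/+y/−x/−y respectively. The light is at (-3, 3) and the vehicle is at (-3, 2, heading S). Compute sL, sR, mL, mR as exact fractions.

left sensor world pos  = (-1, 1); dL² = 8
right sensor world pos = (-5, 1); dR² = 8
sL = 200/8 = 25
sR = 200/8 = 25
mL = -1·sL + -1/2·sR = -75/2
mR = 1/2·sL + 1·sR = 75/2

25 25 -75/2 75/2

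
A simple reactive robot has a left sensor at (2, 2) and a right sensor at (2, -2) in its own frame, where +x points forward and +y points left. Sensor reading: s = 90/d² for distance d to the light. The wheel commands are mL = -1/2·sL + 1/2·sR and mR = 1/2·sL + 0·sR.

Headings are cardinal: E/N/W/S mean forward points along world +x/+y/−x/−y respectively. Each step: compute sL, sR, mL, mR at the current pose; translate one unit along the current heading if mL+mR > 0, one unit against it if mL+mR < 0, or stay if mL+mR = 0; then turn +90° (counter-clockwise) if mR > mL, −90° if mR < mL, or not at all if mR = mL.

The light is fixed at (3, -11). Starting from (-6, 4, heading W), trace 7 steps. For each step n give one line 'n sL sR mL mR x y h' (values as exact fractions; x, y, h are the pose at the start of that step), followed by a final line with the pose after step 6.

0 9/29 9/41 -54/1189 9/58 -6 4 W
1 90/233 90/313 -3600/72929 45/233 -7 4 S
2 9/32 45/104 63/832 9/64 -7 3 E
3 90/377 18/61 648/22997 45/377 -6 3 N
4 9/29 9/41 -54/1189 9/58 -6 4 W
5 90/233 90/313 -3600/72929 45/233 -7 4 S
6 9/32 45/104 63/832 9/64 -7 3 E
final -6 3 N

n=0: pose=(-6,4,W); sL=9/29, sR=9/41; mL=-54/1189, mR=9/58; mL+mR=9/82 → advance +1; mR−mL=477/2378 → turn +1·90°
n=1: pose=(-7,4,S); sL=90/233, sR=90/313; mL=-3600/72929, mR=45/233; mL+mR=45/313 → advance +1; mR−mL=17685/72929 → turn +1·90°
n=2: pose=(-7,3,E); sL=9/32, sR=45/104; mL=63/832, mR=9/64; mL+mR=45/208 → advance +1; mR−mL=27/416 → turn +1·90°
n=3: pose=(-6,3,N); sL=90/377, sR=18/61; mL=648/22997, mR=45/377; mL+mR=9/61 → advance +1; mR−mL=2097/22997 → turn +1·90°
n=4: pose=(-6,4,W); sL=9/29, sR=9/41; mL=-54/1189, mR=9/58; mL+mR=9/82 → advance +1; mR−mL=477/2378 → turn +1·90°
n=5: pose=(-7,4,S); sL=90/233, sR=90/313; mL=-3600/72929, mR=45/233; mL+mR=45/313 → advance +1; mR−mL=17685/72929 → turn +1·90°
n=6: pose=(-7,3,E); sL=9/32, sR=45/104; mL=63/832, mR=9/64; mL+mR=45/208 → advance +1; mR−mL=27/416 → turn +1·90°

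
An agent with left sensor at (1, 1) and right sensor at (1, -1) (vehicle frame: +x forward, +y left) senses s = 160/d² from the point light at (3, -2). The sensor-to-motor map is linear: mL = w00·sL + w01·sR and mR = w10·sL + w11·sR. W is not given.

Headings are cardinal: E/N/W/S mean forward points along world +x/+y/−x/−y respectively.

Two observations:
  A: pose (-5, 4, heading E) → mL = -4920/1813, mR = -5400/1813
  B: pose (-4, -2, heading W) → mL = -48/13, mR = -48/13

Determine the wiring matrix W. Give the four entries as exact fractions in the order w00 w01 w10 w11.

-1 -1/2 -1/2 -1

obs A: pose=(-5,4,E) → sL=80/49, sR=80/37, mL=-4920/1813, mR=-5400/1813
obs B: pose=(-4,-2,W) → sL=32/13, sR=32/13, mL=-48/13, mR=-48/13
sensor matrix S = [[80/49, 80/37], [32/13, 32/13]]; det S = -30720/23569
solve [mL_A; mL_B] = S·[w00; w01] and [mR_A; mR_B] = S·[w10; w11]:
  w00 = -1, w01 = -1/2, w10 = -1/2, w11 = -1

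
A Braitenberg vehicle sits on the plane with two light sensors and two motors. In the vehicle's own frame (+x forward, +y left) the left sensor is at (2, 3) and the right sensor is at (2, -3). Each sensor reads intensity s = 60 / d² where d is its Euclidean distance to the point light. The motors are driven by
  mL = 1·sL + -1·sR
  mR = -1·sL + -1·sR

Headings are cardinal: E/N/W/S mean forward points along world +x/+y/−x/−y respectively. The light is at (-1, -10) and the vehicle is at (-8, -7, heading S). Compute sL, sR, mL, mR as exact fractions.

left sensor world pos  = (-5, -9); dL² = 17
right sensor world pos = (-11, -9); dR² = 101
sL = 60/17 = 60/17
sR = 60/101 = 60/101
mL = 1·sL + -1·sR = 5040/1717
mR = -1·sL + -1·sR = -7080/1717

60/17 60/101 5040/1717 -7080/1717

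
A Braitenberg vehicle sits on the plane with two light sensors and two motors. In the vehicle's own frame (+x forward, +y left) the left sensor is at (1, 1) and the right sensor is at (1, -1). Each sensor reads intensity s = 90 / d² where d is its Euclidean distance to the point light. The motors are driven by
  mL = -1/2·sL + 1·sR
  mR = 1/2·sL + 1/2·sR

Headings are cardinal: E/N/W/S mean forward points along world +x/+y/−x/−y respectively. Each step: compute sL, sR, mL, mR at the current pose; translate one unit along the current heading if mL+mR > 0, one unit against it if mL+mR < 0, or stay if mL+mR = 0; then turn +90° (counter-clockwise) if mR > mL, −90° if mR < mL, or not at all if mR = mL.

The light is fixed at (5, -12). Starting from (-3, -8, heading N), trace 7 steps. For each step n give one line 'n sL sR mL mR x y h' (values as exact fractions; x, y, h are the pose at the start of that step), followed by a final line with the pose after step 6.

n=0: pose=(-3,-8,N); sL=45/53, sR=45/37; mL=3105/3922, mR=2025/1961; mL+mR=135/74 → advance +1; mR−mL=945/3922 → turn +1·90°
n=1: pose=(-3,-7,W); sL=90/97, sR=10/13; mL=385/1261, mR=1070/1261; mL+mR=15/13 → advance +1; mR−mL=685/1261 → turn +1·90°
n=2: pose=(-4,-7,S); sL=9/8, sR=45/58; mL=99/464, mR=441/464; mL+mR=135/116 → advance +1; mR−mL=171/232 → turn +1·90°
n=3: pose=(-4,-8,E); sL=90/89, sR=90/73; mL=4725/6497, mR=7290/6497; mL+mR=135/73 → advance +1; mR−mL=2565/6497 → turn +1·90°
n=4: pose=(-3,-8,N); sL=45/53, sR=45/37; mL=3105/3922, mR=2025/1961; mL+mR=135/74 → advance +1; mR−mL=945/3922 → turn +1·90°
n=5: pose=(-3,-7,W); sL=90/97, sR=10/13; mL=385/1261, mR=1070/1261; mL+mR=15/13 → advance +1; mR−mL=685/1261 → turn +1·90°
n=6: pose=(-4,-7,S); sL=9/8, sR=45/58; mL=99/464, mR=441/464; mL+mR=135/116 → advance +1; mR−mL=171/232 → turn +1·90°

0 45/53 45/37 3105/3922 2025/1961 -3 -8 N
1 90/97 10/13 385/1261 1070/1261 -3 -7 W
2 9/8 45/58 99/464 441/464 -4 -7 S
3 90/89 90/73 4725/6497 7290/6497 -4 -8 E
4 45/53 45/37 3105/3922 2025/1961 -3 -8 N
5 90/97 10/13 385/1261 1070/1261 -3 -7 W
6 9/8 45/58 99/464 441/464 -4 -7 S
final -4 -8 E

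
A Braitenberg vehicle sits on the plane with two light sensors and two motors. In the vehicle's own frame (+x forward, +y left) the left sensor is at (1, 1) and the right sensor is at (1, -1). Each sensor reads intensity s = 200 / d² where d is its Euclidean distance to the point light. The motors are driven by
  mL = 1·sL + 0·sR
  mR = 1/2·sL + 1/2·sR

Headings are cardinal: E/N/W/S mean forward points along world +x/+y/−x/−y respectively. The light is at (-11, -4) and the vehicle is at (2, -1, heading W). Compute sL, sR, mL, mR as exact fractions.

50/37 5/4 50/37 385/296

left sensor world pos  = (1, -2); dL² = 148
right sensor world pos = (1, 0); dR² = 160
sL = 200/148 = 50/37
sR = 200/160 = 5/4
mL = 1·sL + 0·sR = 50/37
mR = 1/2·sL + 1/2·sR = 385/296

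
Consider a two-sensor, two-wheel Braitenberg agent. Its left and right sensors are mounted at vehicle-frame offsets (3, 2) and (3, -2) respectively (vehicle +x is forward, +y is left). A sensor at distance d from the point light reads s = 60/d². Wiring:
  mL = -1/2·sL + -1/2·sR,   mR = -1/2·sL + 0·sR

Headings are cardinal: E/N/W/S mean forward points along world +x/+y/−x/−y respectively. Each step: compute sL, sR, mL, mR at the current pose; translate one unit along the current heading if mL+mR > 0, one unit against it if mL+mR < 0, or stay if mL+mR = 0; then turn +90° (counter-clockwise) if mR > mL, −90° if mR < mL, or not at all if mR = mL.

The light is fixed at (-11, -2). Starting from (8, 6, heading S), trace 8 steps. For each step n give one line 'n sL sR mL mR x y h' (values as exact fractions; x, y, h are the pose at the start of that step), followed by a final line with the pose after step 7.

0 30/233 30/157 -5850/36581 -15/233 8 6 S
1 12/121 60/533 -6828/64493 -6/121 8 7 E
2 3/20 15/136 -177/1360 -3/40 7 7 N
3 20/87 12/65 -1172/5655 -10/87 7 6 W
4 30/233 30/157 -5850/36581 -15/233 8 6 S
5 12/121 60/533 -6828/64493 -6/121 8 7 E
6 3/20 15/136 -177/1360 -3/40 7 7 N
7 20/87 12/65 -1172/5655 -10/87 7 6 W
final 8 6 S

n=0: pose=(8,6,S); sL=30/233, sR=30/157; mL=-5850/36581, mR=-15/233; mL+mR=-8205/36581 → advance -1; mR−mL=15/157 → turn +1·90°
n=1: pose=(8,7,E); sL=12/121, sR=60/533; mL=-6828/64493, mR=-6/121; mL+mR=-10026/64493 → advance -1; mR−mL=30/533 → turn +1·90°
n=2: pose=(7,7,N); sL=3/20, sR=15/136; mL=-177/1360, mR=-3/40; mL+mR=-279/1360 → advance -1; mR−mL=15/272 → turn +1·90°
n=3: pose=(7,6,W); sL=20/87, sR=12/65; mL=-1172/5655, mR=-10/87; mL+mR=-1822/5655 → advance -1; mR−mL=6/65 → turn +1·90°
n=4: pose=(8,6,S); sL=30/233, sR=30/157; mL=-5850/36581, mR=-15/233; mL+mR=-8205/36581 → advance -1; mR−mL=15/157 → turn +1·90°
n=5: pose=(8,7,E); sL=12/121, sR=60/533; mL=-6828/64493, mR=-6/121; mL+mR=-10026/64493 → advance -1; mR−mL=30/533 → turn +1·90°
n=6: pose=(7,7,N); sL=3/20, sR=15/136; mL=-177/1360, mR=-3/40; mL+mR=-279/1360 → advance -1; mR−mL=15/272 → turn +1·90°
n=7: pose=(7,6,W); sL=20/87, sR=12/65; mL=-1172/5655, mR=-10/87; mL+mR=-1822/5655 → advance -1; mR−mL=6/65 → turn +1·90°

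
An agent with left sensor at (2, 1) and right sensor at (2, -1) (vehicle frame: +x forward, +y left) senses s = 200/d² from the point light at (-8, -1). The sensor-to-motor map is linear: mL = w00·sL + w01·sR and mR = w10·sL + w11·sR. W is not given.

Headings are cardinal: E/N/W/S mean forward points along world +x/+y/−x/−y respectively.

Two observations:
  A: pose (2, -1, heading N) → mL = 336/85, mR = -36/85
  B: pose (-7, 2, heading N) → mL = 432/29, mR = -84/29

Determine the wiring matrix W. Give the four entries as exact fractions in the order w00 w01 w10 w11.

obs A: pose=(2,-1,N) → sL=40/17, sR=8/5, mL=336/85, mR=-36/85
obs B: pose=(-7,2,N) → sL=8, sR=200/29, mL=432/29, mR=-84/29
sensor matrix S = [[40/17, 8/5], [8, 200/29]]; det S = 8448/2465
solve [mL_A; mL_B] = S·[w00; w01] and [mR_A; mR_B] = S·[w10; w11]:
  w00 = 1, w01 = 1, w10 = 1/2, w11 = -1

1 1 1/2 -1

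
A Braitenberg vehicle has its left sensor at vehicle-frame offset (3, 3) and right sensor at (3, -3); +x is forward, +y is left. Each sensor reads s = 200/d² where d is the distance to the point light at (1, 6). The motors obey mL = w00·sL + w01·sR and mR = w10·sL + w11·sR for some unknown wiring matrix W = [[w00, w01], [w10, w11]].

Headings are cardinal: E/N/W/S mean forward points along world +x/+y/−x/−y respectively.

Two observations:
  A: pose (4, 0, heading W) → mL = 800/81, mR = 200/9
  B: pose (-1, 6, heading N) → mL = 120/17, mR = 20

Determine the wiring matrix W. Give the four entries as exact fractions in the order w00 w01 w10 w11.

obs A: pose=(4,0,W) → sL=200/81, sR=200/9, mL=800/81, mR=200/9
obs B: pose=(-1,6,N) → sL=100/17, sR=20, mL=120/17, mR=20
sensor matrix S = [[200/81, 200/9], [100/17, 20]]; det S = -112000/1377
solve [mL_A; mL_B] = S·[w00; w01] and [mR_A; mR_B] = S·[w10; w11]:
  w00 = -1/2, w01 = 1/2, w10 = 0, w11 = 1

-1/2 1/2 0 1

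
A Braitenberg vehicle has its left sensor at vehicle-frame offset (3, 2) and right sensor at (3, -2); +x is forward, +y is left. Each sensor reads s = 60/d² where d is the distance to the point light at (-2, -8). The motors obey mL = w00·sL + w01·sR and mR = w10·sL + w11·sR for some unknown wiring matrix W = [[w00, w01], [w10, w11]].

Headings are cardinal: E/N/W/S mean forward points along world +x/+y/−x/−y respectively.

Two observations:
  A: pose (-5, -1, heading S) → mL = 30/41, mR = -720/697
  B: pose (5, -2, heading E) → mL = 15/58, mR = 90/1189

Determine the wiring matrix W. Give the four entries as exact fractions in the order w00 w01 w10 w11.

0 1/2 -1/2 1/2

obs A: pose=(-5,-1,S) → sL=60/17, sR=60/41, mL=30/41, mR=-720/697
obs B: pose=(5,-2,E) → sL=15/41, sR=15/29, mL=15/58, mR=90/1189
sensor matrix S = [[60/17, 60/41], [15/41, 15/29]]; det S = 1069200/828733
solve [mL_A; mL_B] = S·[w00; w01] and [mR_A; mR_B] = S·[w10; w11]:
  w00 = 0, w01 = 1/2, w10 = -1/2, w11 = 1/2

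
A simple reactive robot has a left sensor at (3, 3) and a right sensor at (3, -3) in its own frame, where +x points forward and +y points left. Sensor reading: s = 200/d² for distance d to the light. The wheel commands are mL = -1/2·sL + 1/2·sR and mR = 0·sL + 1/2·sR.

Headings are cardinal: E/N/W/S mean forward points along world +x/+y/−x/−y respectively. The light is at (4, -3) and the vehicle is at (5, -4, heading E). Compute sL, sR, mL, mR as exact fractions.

left sensor world pos  = (8, -1); dL² = 20
right sensor world pos = (8, -7); dR² = 32
sL = 200/20 = 10
sR = 200/32 = 25/4
mL = -1/2·sL + 1/2·sR = -15/8
mR = 0·sL + 1/2·sR = 25/8

10 25/4 -15/8 25/8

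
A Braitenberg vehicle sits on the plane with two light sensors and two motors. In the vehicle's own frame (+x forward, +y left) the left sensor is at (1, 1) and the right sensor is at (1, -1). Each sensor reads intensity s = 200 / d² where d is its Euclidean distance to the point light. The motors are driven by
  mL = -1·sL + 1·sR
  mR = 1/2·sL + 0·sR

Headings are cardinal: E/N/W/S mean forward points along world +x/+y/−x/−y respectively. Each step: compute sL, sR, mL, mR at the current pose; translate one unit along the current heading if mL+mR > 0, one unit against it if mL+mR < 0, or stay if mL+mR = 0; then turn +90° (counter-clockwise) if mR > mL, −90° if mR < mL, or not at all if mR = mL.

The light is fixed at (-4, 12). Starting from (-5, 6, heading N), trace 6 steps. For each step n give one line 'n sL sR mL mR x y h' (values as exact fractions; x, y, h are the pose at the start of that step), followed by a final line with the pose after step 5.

0 200/29 8 32/29 100/29 -5 6 N
1 5 10 5 5/2 -5 7 W
2 8 200/17 64/17 4 -6 7 N
3 100/17 100/9 800/153 50/17 -6 8 W
4 8 200/13 96/13 4 -7 8 N
5 25 10 -15 25/2 -7 9 E
final -8 9 N

n=0: pose=(-5,6,N); sL=200/29, sR=8; mL=32/29, mR=100/29; mL+mR=132/29 → advance +1; mR−mL=68/29 → turn +1·90°
n=1: pose=(-5,7,W); sL=5, sR=10; mL=5, mR=5/2; mL+mR=15/2 → advance +1; mR−mL=-5/2 → turn -1·90°
n=2: pose=(-6,7,N); sL=8, sR=200/17; mL=64/17, mR=4; mL+mR=132/17 → advance +1; mR−mL=4/17 → turn +1·90°
n=3: pose=(-6,8,W); sL=100/17, sR=100/9; mL=800/153, mR=50/17; mL+mR=1250/153 → advance +1; mR−mL=-350/153 → turn -1·90°
n=4: pose=(-7,8,N); sL=8, sR=200/13; mL=96/13, mR=4; mL+mR=148/13 → advance +1; mR−mL=-44/13 → turn -1·90°
n=5: pose=(-7,9,E); sL=25, sR=10; mL=-15, mR=25/2; mL+mR=-5/2 → advance -1; mR−mL=55/2 → turn +1·90°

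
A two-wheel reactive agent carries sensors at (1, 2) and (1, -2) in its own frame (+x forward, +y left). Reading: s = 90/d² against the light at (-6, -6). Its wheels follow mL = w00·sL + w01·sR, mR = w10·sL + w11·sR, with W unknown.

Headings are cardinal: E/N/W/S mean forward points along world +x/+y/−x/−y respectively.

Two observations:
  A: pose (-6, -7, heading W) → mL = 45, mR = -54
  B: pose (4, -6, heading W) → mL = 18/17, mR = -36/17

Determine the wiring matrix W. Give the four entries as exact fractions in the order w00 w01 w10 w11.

0 1 -1 -1

obs A: pose=(-6,-7,W) → sL=9, sR=45, mL=45, mR=-54
obs B: pose=(4,-6,W) → sL=18/17, sR=18/17, mL=18/17, mR=-36/17
sensor matrix S = [[9, 45], [18/17, 18/17]]; det S = -648/17
solve [mL_A; mL_B] = S·[w00; w01] and [mR_A; mR_B] = S·[w10; w11]:
  w00 = 0, w01 = 1, w10 = -1, w11 = -1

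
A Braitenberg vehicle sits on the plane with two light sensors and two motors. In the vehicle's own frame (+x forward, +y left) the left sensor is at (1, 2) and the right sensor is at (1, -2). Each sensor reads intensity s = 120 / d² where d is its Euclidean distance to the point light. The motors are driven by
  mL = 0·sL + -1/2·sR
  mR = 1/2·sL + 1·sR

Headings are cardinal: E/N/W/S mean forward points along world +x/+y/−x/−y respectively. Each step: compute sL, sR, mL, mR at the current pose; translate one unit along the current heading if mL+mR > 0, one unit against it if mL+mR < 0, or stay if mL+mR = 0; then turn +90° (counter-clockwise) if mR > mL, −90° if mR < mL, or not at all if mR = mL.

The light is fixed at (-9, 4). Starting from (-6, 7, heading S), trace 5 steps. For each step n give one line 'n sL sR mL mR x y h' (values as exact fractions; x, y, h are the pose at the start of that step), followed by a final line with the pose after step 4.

n=0: pose=(-6,7,S); sL=120/29, sR=24; mL=-12, mR=756/29; mL+mR=408/29 → advance +1; mR−mL=1104/29 → turn +1·90°
n=1: pose=(-6,6,E); sL=15/4, sR=15/2; mL=-15/4, mR=75/8; mL+mR=45/8 → advance +1; mR−mL=105/8 → turn +1·90°
n=2: pose=(-5,6,N); sL=120/13, sR=8/3; mL=-4/3, mR=284/39; mL+mR=232/39 → advance +1; mR−mL=112/13 → turn +1·90°
n=3: pose=(-5,7,W); sL=12, sR=60/17; mL=-30/17, mR=162/17; mL+mR=132/17 → advance +1; mR−mL=192/17 → turn +1·90°
n=4: pose=(-6,7,S); sL=120/29, sR=24; mL=-12, mR=756/29; mL+mR=408/29 → advance +1; mR−mL=1104/29 → turn +1·90°

0 120/29 24 -12 756/29 -6 7 S
1 15/4 15/2 -15/4 75/8 -6 6 E
2 120/13 8/3 -4/3 284/39 -5 6 N
3 12 60/17 -30/17 162/17 -5 7 W
4 120/29 24 -12 756/29 -6 7 S
final -6 6 E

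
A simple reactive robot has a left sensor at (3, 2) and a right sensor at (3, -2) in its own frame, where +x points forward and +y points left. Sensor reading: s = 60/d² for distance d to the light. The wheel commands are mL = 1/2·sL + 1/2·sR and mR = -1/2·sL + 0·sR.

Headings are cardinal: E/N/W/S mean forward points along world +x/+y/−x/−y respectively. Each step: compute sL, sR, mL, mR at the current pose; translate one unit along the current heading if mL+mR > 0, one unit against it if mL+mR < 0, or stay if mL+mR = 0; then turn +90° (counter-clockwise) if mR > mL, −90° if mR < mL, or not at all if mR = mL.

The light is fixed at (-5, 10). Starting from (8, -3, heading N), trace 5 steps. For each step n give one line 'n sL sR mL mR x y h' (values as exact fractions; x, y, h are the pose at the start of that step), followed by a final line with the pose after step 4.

0 60/221 12/65 252/1105 -30/221 8 -3 N
1 15/89 15/113 1515/10057 -15/178 8 -2 E
2 60/481 20/123 8500/59163 -30/481 9 -2 S
3 30/173 30/121 4410/20933 -15/173 9 -3 W
4 60/221 12/65 252/1105 -30/221 8 -3 N
final 8 -2 E

n=0: pose=(8,-3,N); sL=60/221, sR=12/65; mL=252/1105, mR=-30/221; mL+mR=6/65 → advance +1; mR−mL=-402/1105 → turn -1·90°
n=1: pose=(8,-2,E); sL=15/89, sR=15/113; mL=1515/10057, mR=-15/178; mL+mR=15/226 → advance +1; mR−mL=-4725/20114 → turn -1·90°
n=2: pose=(9,-2,S); sL=60/481, sR=20/123; mL=8500/59163, mR=-30/481; mL+mR=10/123 → advance +1; mR−mL=-12190/59163 → turn -1·90°
n=3: pose=(9,-3,W); sL=30/173, sR=30/121; mL=4410/20933, mR=-15/173; mL+mR=15/121 → advance +1; mR−mL=-6225/20933 → turn -1·90°
n=4: pose=(8,-3,N); sL=60/221, sR=12/65; mL=252/1105, mR=-30/221; mL+mR=6/65 → advance +1; mR−mL=-402/1105 → turn -1·90°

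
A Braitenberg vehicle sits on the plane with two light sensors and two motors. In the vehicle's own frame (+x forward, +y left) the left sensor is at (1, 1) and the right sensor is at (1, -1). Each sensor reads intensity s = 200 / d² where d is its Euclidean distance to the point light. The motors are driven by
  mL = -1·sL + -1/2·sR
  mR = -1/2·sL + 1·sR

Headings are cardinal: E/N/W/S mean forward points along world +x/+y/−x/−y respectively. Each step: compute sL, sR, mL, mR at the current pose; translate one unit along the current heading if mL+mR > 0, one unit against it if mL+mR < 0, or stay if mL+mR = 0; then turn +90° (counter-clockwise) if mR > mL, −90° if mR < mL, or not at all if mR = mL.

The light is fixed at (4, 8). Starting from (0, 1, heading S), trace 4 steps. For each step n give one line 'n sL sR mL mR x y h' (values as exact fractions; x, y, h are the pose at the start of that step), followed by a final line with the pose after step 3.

n=0: pose=(0,1,S); sL=200/73, sR=200/89; mL=-25100/6497, mR=5700/6497; mL+mR=-19400/6497 → advance -1; mR−mL=30800/6497 → turn +1·90°
n=1: pose=(0,2,E); sL=100/17, sR=100/29; mL=-3750/493, mR=250/493; mL+mR=-3500/493 → advance -1; mR−mL=4000/493 → turn +1·90°
n=2: pose=(-1,2,N); sL=200/61, sR=200/41; mL=-14300/2501, mR=8100/2501; mL+mR=-6200/2501 → advance -1; mR−mL=22400/2501 → turn +1·90°
n=3: pose=(-1,1,W); sL=2, sR=25/9; mL=-61/18, mR=16/9; mL+mR=-29/18 → advance -1; mR−mL=31/6 → turn +1·90°

0 200/73 200/89 -25100/6497 5700/6497 0 1 S
1 100/17 100/29 -3750/493 250/493 0 2 E
2 200/61 200/41 -14300/2501 8100/2501 -1 2 N
3 2 25/9 -61/18 16/9 -1 1 W
final 0 1 S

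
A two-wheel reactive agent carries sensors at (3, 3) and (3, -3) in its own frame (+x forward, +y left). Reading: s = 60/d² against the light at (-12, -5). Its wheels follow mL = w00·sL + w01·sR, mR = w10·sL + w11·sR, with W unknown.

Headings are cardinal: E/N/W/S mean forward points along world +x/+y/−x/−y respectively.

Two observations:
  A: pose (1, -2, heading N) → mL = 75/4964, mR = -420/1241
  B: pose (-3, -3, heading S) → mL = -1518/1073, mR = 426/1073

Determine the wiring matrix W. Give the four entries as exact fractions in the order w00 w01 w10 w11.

obs A: pose=(1,-2,N) → sL=15/34, sR=15/73, mL=75/4964, mR=-420/1241
obs B: pose=(-3,-3,S) → sL=12/29, sR=60/37, mL=-1518/1073, mR=426/1073
sensor matrix S = [[15/34, 15/73], [12/29, 60/37]]; det S = 839430/1331593
solve [mL_A; mL_B] = S·[w00; w01] and [mR_A; mR_B] = S·[w10; w11]:
  w00 = 1/2, w01 = -1, w10 = -1, w11 = 1/2

1/2 -1 -1 1/2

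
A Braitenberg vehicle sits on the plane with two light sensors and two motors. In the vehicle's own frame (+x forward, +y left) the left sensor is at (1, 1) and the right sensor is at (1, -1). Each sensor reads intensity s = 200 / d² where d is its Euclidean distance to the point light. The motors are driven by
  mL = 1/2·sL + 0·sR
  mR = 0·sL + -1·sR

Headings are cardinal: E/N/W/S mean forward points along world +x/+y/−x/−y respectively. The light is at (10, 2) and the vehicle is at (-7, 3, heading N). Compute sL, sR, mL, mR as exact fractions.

25/41 10/13 25/82 -10/13

left sensor world pos  = (-8, 4); dL² = 328
right sensor world pos = (-6, 4); dR² = 260
sL = 200/328 = 25/41
sR = 200/260 = 10/13
mL = 1/2·sL + 0·sR = 25/82
mR = 0·sL + -1·sR = -10/13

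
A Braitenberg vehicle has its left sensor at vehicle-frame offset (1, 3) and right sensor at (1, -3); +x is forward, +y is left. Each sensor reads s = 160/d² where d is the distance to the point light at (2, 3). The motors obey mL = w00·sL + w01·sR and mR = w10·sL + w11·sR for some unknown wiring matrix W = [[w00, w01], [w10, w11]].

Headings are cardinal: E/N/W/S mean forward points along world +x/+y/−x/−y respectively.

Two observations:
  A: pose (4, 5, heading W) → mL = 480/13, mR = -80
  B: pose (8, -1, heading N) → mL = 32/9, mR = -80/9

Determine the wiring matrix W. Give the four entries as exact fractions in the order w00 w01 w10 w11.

obs A: pose=(4,5,W) → sL=80, sR=80/13, mL=480/13, mR=-80
obs B: pose=(8,-1,N) → sL=80/9, sR=16/9, mL=32/9, mR=-80/9
sensor matrix S = [[80, 80/13], [80/9, 16/9]]; det S = 10240/117
solve [mL_A; mL_B] = S·[w00; w01] and [mR_A; mR_B] = S·[w10; w11]:
  w00 = 1/2, w01 = -1/2, w10 = -1, w11 = 0

1/2 -1/2 -1 0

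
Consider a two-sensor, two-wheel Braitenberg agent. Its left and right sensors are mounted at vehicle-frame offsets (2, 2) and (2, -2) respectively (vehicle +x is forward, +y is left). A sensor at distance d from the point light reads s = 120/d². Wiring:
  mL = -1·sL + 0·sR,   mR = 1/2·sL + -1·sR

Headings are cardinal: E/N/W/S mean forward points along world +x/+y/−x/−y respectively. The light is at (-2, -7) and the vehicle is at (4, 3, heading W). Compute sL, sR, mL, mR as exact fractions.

3/2 3/4 -3/2 0

left sensor world pos  = (2, 1); dL² = 80
right sensor world pos = (2, 5); dR² = 160
sL = 120/80 = 3/2
sR = 120/160 = 3/4
mL = -1·sL + 0·sR = -3/2
mR = 1/2·sL + -1·sR = 0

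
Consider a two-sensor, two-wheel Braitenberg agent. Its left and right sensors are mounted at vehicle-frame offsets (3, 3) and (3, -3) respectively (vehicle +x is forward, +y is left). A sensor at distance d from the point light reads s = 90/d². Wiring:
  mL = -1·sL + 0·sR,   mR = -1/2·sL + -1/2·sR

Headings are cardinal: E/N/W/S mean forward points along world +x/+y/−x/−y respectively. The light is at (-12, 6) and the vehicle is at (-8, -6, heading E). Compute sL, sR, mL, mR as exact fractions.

left sensor world pos  = (-5, -3); dL² = 130
right sensor world pos = (-5, -9); dR² = 274
sL = 90/130 = 9/13
sR = 90/274 = 45/137
mL = -1·sL + 0·sR = -9/13
mR = -1/2·sL + -1/2·sR = -909/1781

9/13 45/137 -9/13 -909/1781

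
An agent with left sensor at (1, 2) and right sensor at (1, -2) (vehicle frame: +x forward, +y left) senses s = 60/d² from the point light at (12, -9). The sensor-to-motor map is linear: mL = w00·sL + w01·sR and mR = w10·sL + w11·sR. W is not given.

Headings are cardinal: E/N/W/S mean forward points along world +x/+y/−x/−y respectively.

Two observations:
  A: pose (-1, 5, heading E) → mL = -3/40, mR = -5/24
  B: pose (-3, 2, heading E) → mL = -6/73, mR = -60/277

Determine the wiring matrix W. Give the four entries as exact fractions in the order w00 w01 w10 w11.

-1/2 0 0 -1

obs A: pose=(-1,5,E) → sL=3/20, sR=5/24, mL=-3/40, mR=-5/24
obs B: pose=(-3,2,E) → sL=12/73, sR=60/277, mL=-6/73, mR=-60/277
sensor matrix S = [[3/20, 5/24], [12/73, 60/277]]; det S = -71/40442
solve [mL_A; mL_B] = S·[w00; w01] and [mR_A; mR_B] = S·[w10; w11]:
  w00 = -1/2, w01 = 0, w10 = 0, w11 = -1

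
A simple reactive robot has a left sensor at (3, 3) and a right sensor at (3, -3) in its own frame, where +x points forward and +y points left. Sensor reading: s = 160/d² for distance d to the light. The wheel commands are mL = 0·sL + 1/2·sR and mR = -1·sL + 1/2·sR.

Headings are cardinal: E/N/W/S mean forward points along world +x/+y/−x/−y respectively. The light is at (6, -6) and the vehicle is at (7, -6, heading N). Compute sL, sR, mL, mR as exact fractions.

left sensor world pos  = (4, -3); dL² = 13
right sensor world pos = (10, -3); dR² = 25
sL = 160/13 = 160/13
sR = 160/25 = 32/5
mL = 0·sL + 1/2·sR = 16/5
mR = -1·sL + 1/2·sR = -592/65

160/13 32/5 16/5 -592/65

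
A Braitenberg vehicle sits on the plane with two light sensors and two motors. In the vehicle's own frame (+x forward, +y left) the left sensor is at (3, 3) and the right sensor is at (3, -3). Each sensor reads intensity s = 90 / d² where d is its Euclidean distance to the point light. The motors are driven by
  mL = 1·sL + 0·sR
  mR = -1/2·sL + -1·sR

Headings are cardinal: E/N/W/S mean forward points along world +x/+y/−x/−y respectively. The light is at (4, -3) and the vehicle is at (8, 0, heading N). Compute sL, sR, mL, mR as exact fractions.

90/37 18/17 90/37 -1431/629

left sensor world pos  = (5, 3); dL² = 37
right sensor world pos = (11, 3); dR² = 85
sL = 90/37 = 90/37
sR = 90/85 = 18/17
mL = 1·sL + 0·sR = 90/37
mR = -1/2·sL + -1·sR = -1431/629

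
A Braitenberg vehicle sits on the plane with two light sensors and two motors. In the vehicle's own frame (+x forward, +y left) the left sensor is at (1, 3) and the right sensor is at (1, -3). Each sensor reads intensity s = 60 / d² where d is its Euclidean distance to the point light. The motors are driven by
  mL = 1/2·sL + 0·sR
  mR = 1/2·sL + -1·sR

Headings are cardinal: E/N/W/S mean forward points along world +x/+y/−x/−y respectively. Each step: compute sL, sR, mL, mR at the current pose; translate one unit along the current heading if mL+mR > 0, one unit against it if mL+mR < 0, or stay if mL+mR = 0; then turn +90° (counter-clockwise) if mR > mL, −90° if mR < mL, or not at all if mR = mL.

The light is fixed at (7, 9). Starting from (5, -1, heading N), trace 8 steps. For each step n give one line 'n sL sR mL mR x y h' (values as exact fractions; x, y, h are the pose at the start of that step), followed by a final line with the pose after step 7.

n=0: pose=(5,-1,N); sL=30/53, sR=30/41; mL=15/53, mR=-975/2173; mL+mR=-360/2173 → advance -1; mR−mL=-30/41 → turn -1·90°
n=1: pose=(5,-2,E); sL=12/13, sR=60/197; mL=6/13, mR=402/2561; mL+mR=1584/2561 → advance +1; mR−mL=-60/197 → turn -1·90°
n=2: pose=(6,-2,S); sL=15/37, sR=3/8; mL=15/74, mR=-51/296; mL+mR=9/296 → advance +1; mR−mL=-3/8 → turn -1·90°
n=3: pose=(6,-3,W); sL=60/229, sR=12/17; mL=30/229, mR=-2238/3893; mL+mR=-1728/3893 → advance -1; mR−mL=-12/17 → turn -1·90°
n=4: pose=(7,-3,N); sL=6/13, sR=6/13; mL=3/13, mR=-3/13; mL+mR=0 → advance +0; mR−mL=-6/13 → turn -1·90°
n=5: pose=(7,-3,E); sL=30/41, sR=30/113; mL=15/41, mR=465/4633; mL+mR=2160/4633 → advance +1; mR−mL=-30/113 → turn -1·90°
n=6: pose=(8,-3,S); sL=12/37, sR=60/173; mL=6/37, mR=-1182/6401; mL+mR=-144/6401 → advance -1; mR−mL=-60/173 → turn -1·90°
n=7: pose=(8,-2,W); sL=15/49, sR=15/16; mL=15/98, mR=-615/784; mL+mR=-495/784 → advance -1; mR−mL=-15/16 → turn -1·90°

0 30/53 30/41 15/53 -975/2173 5 -1 N
1 12/13 60/197 6/13 402/2561 5 -2 E
2 15/37 3/8 15/74 -51/296 6 -2 S
3 60/229 12/17 30/229 -2238/3893 6 -3 W
4 6/13 6/13 3/13 -3/13 7 -3 N
5 30/41 30/113 15/41 465/4633 7 -3 E
6 12/37 60/173 6/37 -1182/6401 8 -3 S
7 15/49 15/16 15/98 -615/784 8 -2 W
final 9 -2 N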